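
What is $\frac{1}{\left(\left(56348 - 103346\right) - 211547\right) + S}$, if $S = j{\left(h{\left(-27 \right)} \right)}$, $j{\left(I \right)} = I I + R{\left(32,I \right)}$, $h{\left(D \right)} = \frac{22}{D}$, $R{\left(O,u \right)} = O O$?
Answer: $- \frac{729}{187732325} \approx -3.8832 \cdot 10^{-6}$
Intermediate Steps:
$R{\left(O,u \right)} = O^{2}$
$j{\left(I \right)} = 1024 + I^{2}$ ($j{\left(I \right)} = I I + 32^{2} = I^{2} + 1024 = 1024 + I^{2}$)
$S = \frac{746980}{729}$ ($S = 1024 + \left(\frac{22}{-27}\right)^{2} = 1024 + \left(22 \left(- \frac{1}{27}\right)\right)^{2} = 1024 + \left(- \frac{22}{27}\right)^{2} = 1024 + \frac{484}{729} = \frac{746980}{729} \approx 1024.7$)
$\frac{1}{\left(\left(56348 - 103346\right) - 211547\right) + S} = \frac{1}{\left(\left(56348 - 103346\right) - 211547\right) + \frac{746980}{729}} = \frac{1}{\left(-46998 - 211547\right) + \frac{746980}{729}} = \frac{1}{-258545 + \frac{746980}{729}} = \frac{1}{- \frac{187732325}{729}} = - \frac{729}{187732325}$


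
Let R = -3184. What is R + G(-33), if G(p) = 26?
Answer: -3158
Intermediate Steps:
R + G(-33) = -3184 + 26 = -3158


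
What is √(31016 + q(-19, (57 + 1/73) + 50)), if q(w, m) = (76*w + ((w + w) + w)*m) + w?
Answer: √124982205/73 ≈ 153.14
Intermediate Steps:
q(w, m) = 77*w + 3*m*w (q(w, m) = (76*w + (2*w + w)*m) + w = (76*w + (3*w)*m) + w = (76*w + 3*m*w) + w = 77*w + 3*m*w)
√(31016 + q(-19, (57 + 1/73) + 50)) = √(31016 - 19*(77 + 3*((57 + 1/73) + 50))) = √(31016 - 19*(77 + 3*(4162/73 + 50))) = √(31016 - 19*(77 + 3*(7812/73))) = √(31016 - 19*(77 + 23436/73)) = √(31016 - 19*29057/73) = √(31016 - 552083/73) = √(1712085/73) = √124982205/73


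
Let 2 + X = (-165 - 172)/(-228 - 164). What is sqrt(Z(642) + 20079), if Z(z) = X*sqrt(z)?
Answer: sqrt(15741936 - 894*sqrt(642))/28 ≈ 141.60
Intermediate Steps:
X = -447/392 (X = -2 + (-165 - 172)/(-228 - 164) = -2 - 337/(-392) = -2 - 337*(-1/392) = -2 + 337/392 = -447/392 ≈ -1.1403)
Z(z) = -447*sqrt(z)/392
sqrt(Z(642) + 20079) = sqrt(-447*sqrt(642)/392 + 20079) = sqrt(20079 - 447*sqrt(642)/392)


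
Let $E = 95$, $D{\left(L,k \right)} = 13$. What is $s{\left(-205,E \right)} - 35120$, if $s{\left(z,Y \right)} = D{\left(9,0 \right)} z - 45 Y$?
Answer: $-42060$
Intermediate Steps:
$s{\left(z,Y \right)} = - 45 Y + 13 z$ ($s{\left(z,Y \right)} = 13 z - 45 Y = - 45 Y + 13 z$)
$s{\left(-205,E \right)} - 35120 = \left(\left(-45\right) 95 + 13 \left(-205\right)\right) - 35120 = \left(-4275 - 2665\right) - 35120 = -6940 - 35120 = -42060$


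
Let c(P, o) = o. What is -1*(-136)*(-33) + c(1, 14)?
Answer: -4474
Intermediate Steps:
-1*(-136)*(-33) + c(1, 14) = -1*(-136)*(-33) + 14 = 136*(-33) + 14 = -4488 + 14 = -4474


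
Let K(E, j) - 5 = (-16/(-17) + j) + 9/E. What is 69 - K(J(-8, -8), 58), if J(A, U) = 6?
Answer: 121/34 ≈ 3.5588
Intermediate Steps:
K(E, j) = 101/17 + j + 9/E (K(E, j) = 5 + ((-16/(-17) + j) + 9/E) = 5 + ((-16*(-1/17) + j) + 9/E) = 5 + ((16/17 + j) + 9/E) = 5 + (16/17 + j + 9/E) = 101/17 + j + 9/E)
69 - K(J(-8, -8), 58) = 69 - (101/17 + 58 + 9/6) = 69 - (101/17 + 58 + 9*(1/6)) = 69 - (101/17 + 58 + 3/2) = 69 - 1*2225/34 = 69 - 2225/34 = 121/34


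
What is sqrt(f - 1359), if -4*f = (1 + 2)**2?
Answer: 33*I*sqrt(5)/2 ≈ 36.895*I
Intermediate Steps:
f = -9/4 (f = -(1 + 2)**2/4 = -1/4*3**2 = -1/4*9 = -9/4 ≈ -2.2500)
sqrt(f - 1359) = sqrt(-9/4 - 1359) = sqrt(-5445/4) = 33*I*sqrt(5)/2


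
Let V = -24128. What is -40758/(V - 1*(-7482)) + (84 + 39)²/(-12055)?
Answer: 119750178/100333765 ≈ 1.1935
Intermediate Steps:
-40758/(V - 1*(-7482)) + (84 + 39)²/(-12055) = -40758/(-24128 - 1*(-7482)) + (84 + 39)²/(-12055) = -40758/(-24128 + 7482) + 123²*(-1/12055) = -40758/(-16646) + 15129*(-1/12055) = -40758*(-1/16646) - 15129/12055 = 20379/8323 - 15129/12055 = 119750178/100333765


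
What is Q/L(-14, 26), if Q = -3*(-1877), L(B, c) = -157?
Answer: -5631/157 ≈ -35.866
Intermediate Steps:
Q = 5631
Q/L(-14, 26) = 5631/(-157) = 5631*(-1/157) = -5631/157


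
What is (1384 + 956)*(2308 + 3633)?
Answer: 13901940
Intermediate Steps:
(1384 + 956)*(2308 + 3633) = 2340*5941 = 13901940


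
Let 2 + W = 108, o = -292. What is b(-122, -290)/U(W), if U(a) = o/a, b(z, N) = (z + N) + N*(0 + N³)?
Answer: -187429454082/73 ≈ -2.5675e+9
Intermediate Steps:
W = 106 (W = -2 + 108 = 106)
b(z, N) = N + z + N⁴ (b(z, N) = (N + z) + N*N³ = (N + z) + N⁴ = N + z + N⁴)
U(a) = -292/a
b(-122, -290)/U(W) = (-290 - 122 + (-290)⁴)/((-292/106)) = (-290 - 122 + 7072810000)/((-292*1/106)) = 7072809588/(-146/53) = 7072809588*(-53/146) = -187429454082/73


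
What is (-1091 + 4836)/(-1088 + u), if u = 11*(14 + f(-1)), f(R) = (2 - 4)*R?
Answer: -3745/912 ≈ -4.1064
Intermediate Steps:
f(R) = -2*R
u = 176 (u = 11*(14 - 2*(-1)) = 11*(14 + 2) = 11*16 = 176)
(-1091 + 4836)/(-1088 + u) = (-1091 + 4836)/(-1088 + 176) = 3745/(-912) = 3745*(-1/912) = -3745/912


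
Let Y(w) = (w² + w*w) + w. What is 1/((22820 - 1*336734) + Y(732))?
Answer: 1/758466 ≈ 1.3185e-6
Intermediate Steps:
Y(w) = w + 2*w² (Y(w) = (w² + w²) + w = 2*w² + w = w + 2*w²)
1/((22820 - 1*336734) + Y(732)) = 1/((22820 - 1*336734) + 732*(1 + 2*732)) = 1/((22820 - 336734) + 732*(1 + 1464)) = 1/(-313914 + 732*1465) = 1/(-313914 + 1072380) = 1/758466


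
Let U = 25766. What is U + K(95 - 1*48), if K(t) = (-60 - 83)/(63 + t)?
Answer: 257647/10 ≈ 25765.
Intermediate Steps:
K(t) = -143/(63 + t)
U + K(95 - 1*48) = 25766 - 143/(63 + (95 - 1*48)) = 25766 - 143/(63 + (95 - 48)) = 25766 - 143/(63 + 47) = 25766 - 143/110 = 25766 - 143*1/110 = 25766 - 13/10 = 257647/10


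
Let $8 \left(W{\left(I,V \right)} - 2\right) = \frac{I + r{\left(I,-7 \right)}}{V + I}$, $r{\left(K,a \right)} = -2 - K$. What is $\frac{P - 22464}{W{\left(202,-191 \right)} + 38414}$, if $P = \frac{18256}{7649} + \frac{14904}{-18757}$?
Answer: $- \frac{141800259165664}{242511647274779} \approx -0.58471$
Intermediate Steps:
$W{\left(I,V \right)} = 2 - \frac{1}{4 \left(I + V\right)}$ ($W{\left(I,V \right)} = 2 + \frac{\left(I - \left(2 + I\right)\right) \frac{1}{V + I}}{8} = 2 + \frac{\left(-2\right) \frac{1}{I + V}}{8} = 2 - \frac{1}{4 \left(I + V\right)}$)
$P = \frac{228427096}{143472293}$ ($P = 18256 \cdot \frac{1}{7649} + 14904 \left(- \frac{1}{18757}\right) = \frac{18256}{7649} - \frac{14904}{18757} = \frac{228427096}{143472293} \approx 1.5921$)
$\frac{P - 22464}{W{\left(202,-191 \right)} + 38414} = \frac{\frac{228427096}{143472293} - 22464}{\frac{- \frac{1}{4} + 2 \cdot 202 + 2 \left(-191\right)}{202 - 191} + 38414} = - \frac{3222733162856}{143472293 \left(\frac{- \frac{1}{4} + 404 - 382}{11} + 38414\right)} = - \frac{3222733162856}{143472293 \left(\frac{1}{11} \cdot \frac{87}{4} + 38414\right)} = - \frac{3222733162856}{143472293 \left(\frac{87}{44} + 38414\right)} = - \frac{3222733162856}{143472293 \cdot \frac{1690303}{44}} = \left(- \frac{3222733162856}{143472293}\right) \frac{44}{1690303} = - \frac{141800259165664}{242511647274779}$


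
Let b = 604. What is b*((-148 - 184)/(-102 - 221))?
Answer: 200528/323 ≈ 620.83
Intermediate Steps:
b*((-148 - 184)/(-102 - 221)) = 604*((-148 - 184)/(-102 - 221)) = 604*(-332/(-323)) = 604*(-332*(-1/323)) = 604*(332/323) = 200528/323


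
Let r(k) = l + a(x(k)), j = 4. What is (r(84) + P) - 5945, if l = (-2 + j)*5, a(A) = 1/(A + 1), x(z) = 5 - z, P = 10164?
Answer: 329861/78 ≈ 4229.0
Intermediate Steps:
a(A) = 1/(1 + A)
l = 10 (l = (-2 + 4)*5 = 2*5 = 10)
r(k) = 10 + 1/(6 - k) (r(k) = 10 + 1/(1 + (5 - k)) = 10 + 1/(6 - k))
(r(84) + P) - 5945 = ((-61 + 10*84)/(-6 + 84) + 10164) - 5945 = ((-61 + 840)/78 + 10164) - 5945 = ((1/78)*779 + 10164) - 5945 = (779/78 + 10164) - 5945 = 793571/78 - 5945 = 329861/78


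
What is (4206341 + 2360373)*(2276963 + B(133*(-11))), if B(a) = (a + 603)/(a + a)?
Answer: 284091168053318/19 ≈ 1.4952e+13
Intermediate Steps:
B(a) = (603 + a)/(2*a) (B(a) = (603 + a)/((2*a)) = (603 + a)*(1/(2*a)) = (603 + a)/(2*a))
(4206341 + 2360373)*(2276963 + B(133*(-11))) = (4206341 + 2360373)*(2276963 + (603 + 133*(-11))/(2*((133*(-11))))) = 6566714*(2276963 + (½)*(603 - 1463)/(-1463)) = 6566714*(2276963 + (½)*(-1/1463)*(-860)) = 6566714*(2276963 + 430/1463) = 6566714*(3331197299/1463) = 284091168053318/19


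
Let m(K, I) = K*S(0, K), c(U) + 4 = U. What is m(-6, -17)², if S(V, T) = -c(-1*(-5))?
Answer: 36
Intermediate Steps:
c(U) = -4 + U
S(V, T) = -1 (S(V, T) = -(-4 - 1*(-5)) = -(-4 + 5) = -1*1 = -1)
m(K, I) = -K (m(K, I) = K*(-1) = -K)
m(-6, -17)² = (-1*(-6))² = 6² = 36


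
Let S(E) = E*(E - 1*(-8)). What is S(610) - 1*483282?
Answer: -106302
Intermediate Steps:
S(E) = E*(8 + E) (S(E) = E*(E + 8) = E*(8 + E))
S(610) - 1*483282 = 610*(8 + 610) - 1*483282 = 610*618 - 483282 = 376980 - 483282 = -106302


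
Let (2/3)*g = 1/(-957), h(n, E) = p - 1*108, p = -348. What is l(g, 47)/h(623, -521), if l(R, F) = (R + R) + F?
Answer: -1874/18183 ≈ -0.10306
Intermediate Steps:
h(n, E) = -456 (h(n, E) = -348 - 1*108 = -348 - 108 = -456)
g = -1/638 (g = (3/2)/(-957) = (3/2)*(-1/957) = -1/638 ≈ -0.0015674)
l(R, F) = F + 2*R (l(R, F) = 2*R + F = F + 2*R)
l(g, 47)/h(623, -521) = (47 + 2*(-1/638))/(-456) = (47 - 1/319)*(-1/456) = (14992/319)*(-1/456) = -1874/18183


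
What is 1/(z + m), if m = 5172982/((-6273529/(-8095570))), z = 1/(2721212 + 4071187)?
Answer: 42612312106071/284453701164038359789 ≈ 1.4980e-7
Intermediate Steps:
z = 1/6792399 ≈ 1.4722e-7
m = 41878237889740/6273529 (m = 5172982/((-6273529*(-1/8095570))) = 5172982/(6273529/8095570) = 5172982*(8095570/6273529) = 41878237889740/6273529 ≈ 6.6754e+6)
1/(z + m) = 1/(1/6792399 + 41878237889740/6273529) = 1/(284453701164038359789/42612312106071) = 42612312106071/284453701164038359789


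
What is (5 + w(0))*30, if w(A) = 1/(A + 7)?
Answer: 1080/7 ≈ 154.29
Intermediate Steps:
w(A) = 1/(7 + A)
(5 + w(0))*30 = (5 + 1/(7 + 0))*30 = (5 + 1/7)*30 = (36/7)*30 = 1080/7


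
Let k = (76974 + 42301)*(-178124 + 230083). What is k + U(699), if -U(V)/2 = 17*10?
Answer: 6197409385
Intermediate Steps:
U(V) = -340 (U(V) = -34*10 = -2*170 = -340)
k = 6197409725 (k = 119275*51959 = 6197409725)
k + U(699) = 6197409725 - 340 = 6197409385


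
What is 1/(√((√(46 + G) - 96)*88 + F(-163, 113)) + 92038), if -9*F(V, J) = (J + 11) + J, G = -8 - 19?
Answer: 1/(92038 + I*√(25423/3 - 88*√19)) ≈ 1.0865e-5 - 1.06e-8*I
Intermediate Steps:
G = -27
F(V, J) = -11/9 - 2*J/9 (F(V, J) = -((J + 11) + J)/9 = -((11 + J) + J)/9 = -(11 + 2*J)/9 = -11/9 - 2*J/9)
1/(√((√(46 + G) - 96)*88 + F(-163, 113)) + 92038) = 1/(√((√(46 - 27) - 96)*88 + (-11/9 - 2/9*113)) + 92038) = 1/(√((√19 - 96)*88 + (-11/9 - 226/9)) + 92038) = 1/(√((-96 + √19)*88 - 79/3) + 92038) = 1/(√((-8448 + 88*√19) - 79/3) + 92038) = 1/(√(-25423/3 + 88*√19) + 92038) = 1/(92038 + √(-25423/3 + 88*√19))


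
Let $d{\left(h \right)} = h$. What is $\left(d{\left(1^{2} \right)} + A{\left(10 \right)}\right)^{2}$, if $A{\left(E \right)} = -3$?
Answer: $4$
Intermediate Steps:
$\left(d{\left(1^{2} \right)} + A{\left(10 \right)}\right)^{2} = \left(1^{2} - 3\right)^{2} = \left(1 - 3\right)^{2} = \left(-2\right)^{2} = 4$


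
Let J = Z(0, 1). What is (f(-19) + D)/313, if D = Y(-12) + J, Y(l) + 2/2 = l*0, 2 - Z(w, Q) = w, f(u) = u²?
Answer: 362/313 ≈ 1.1565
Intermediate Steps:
Z(w, Q) = 2 - w
J = 2 (J = 2 - 1*0 = 2 + 0 = 2)
Y(l) = -1 (Y(l) = -1 + l*0 = -1 + 0 = -1)
D = 1 (D = -1 + 2 = 1)
(f(-19) + D)/313 = ((-19)² + 1)/313 = (361 + 1)/313 = (1/313)*362 = 362/313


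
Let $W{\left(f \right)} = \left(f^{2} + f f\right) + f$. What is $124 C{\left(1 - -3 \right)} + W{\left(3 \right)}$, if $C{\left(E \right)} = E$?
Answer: $517$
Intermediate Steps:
$W{\left(f \right)} = f + 2 f^{2}$ ($W{\left(f \right)} = \left(f^{2} + f^{2}\right) + f = 2 f^{2} + f = f + 2 f^{2}$)
$124 C{\left(1 - -3 \right)} + W{\left(3 \right)} = 124 \left(1 - -3\right) + 3 \left(1 + 2 \cdot 3\right) = 124 \left(1 + 3\right) + 3 \left(1 + 6\right) = 124 \cdot 4 + 3 \cdot 7 = 496 + 21 = 517$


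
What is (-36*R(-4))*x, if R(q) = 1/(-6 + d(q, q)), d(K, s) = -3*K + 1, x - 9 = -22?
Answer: 468/7 ≈ 66.857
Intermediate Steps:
x = -13 (x = 9 - 22 = -13)
d(K, s) = 1 - 3*K
R(q) = 1/(-5 - 3*q) (R(q) = 1/(-6 + (1 - 3*q)) = 1/(-5 - 3*q))
(-36*R(-4))*x = -(-36)/(5 + 3*(-4))*(-13) = -(-36)/(5 - 12)*(-13) = -(-36)/(-7)*(-13) = -(-36)*(-1)/7*(-13) = -36*1/7*(-13) = -36/7*(-13) = 468/7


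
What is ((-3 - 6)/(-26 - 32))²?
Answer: 81/3364 ≈ 0.024078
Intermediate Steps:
((-3 - 6)/(-26 - 32))² = (-9/(-58))² = (-9*(-1/58))² = (9/58)² = 81/3364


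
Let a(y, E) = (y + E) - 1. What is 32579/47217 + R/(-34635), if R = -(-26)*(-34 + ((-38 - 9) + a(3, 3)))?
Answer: 407224819/545120265 ≈ 0.74704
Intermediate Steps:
a(y, E) = -1 + E + y (a(y, E) = (E + y) - 1 = -1 + E + y)
R = -1976 (R = -(-26)*(-34 + ((-38 - 9) + (-1 + 3 + 3))) = -(-26)*(-34 + (-47 + 5)) = -(-26)*(-34 - 42) = -(-26)*(-76) = -1*1976 = -1976)
32579/47217 + R/(-34635) = 32579/47217 - 1976/(-34635) = 32579*(1/47217) - 1976*(-1/34635) = 32579/47217 + 1976/34635 = 407224819/545120265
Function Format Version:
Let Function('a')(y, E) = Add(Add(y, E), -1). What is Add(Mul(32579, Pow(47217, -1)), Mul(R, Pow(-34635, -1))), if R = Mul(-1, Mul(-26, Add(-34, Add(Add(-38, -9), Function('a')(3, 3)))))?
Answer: Rational(407224819, 545120265) ≈ 0.74704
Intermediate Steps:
Function('a')(y, E) = Add(-1, E, y) (Function('a')(y, E) = Add(Add(E, y), -1) = Add(-1, E, y))
R = -1976 (R = Mul(-1, Mul(-26, Add(-34, Add(Add(-38, -9), Add(-1, 3, 3))))) = Mul(-1, Mul(-26, Add(-34, Add(-47, 5)))) = Mul(-1, Mul(-26, Add(-34, -42))) = Mul(-1, Mul(-26, -76)) = Mul(-1, 1976) = -1976)
Add(Mul(32579, Pow(47217, -1)), Mul(R, Pow(-34635, -1))) = Add(Mul(32579, Pow(47217, -1)), Mul(-1976, Pow(-34635, -1))) = Add(Mul(32579, Rational(1, 47217)), Mul(-1976, Rational(-1, 34635))) = Add(Rational(32579, 47217), Rational(1976, 34635)) = Rational(407224819, 545120265)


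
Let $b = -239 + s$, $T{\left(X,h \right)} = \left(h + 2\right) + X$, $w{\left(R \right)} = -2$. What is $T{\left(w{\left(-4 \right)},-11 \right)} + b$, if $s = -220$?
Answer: $-470$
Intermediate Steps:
$T{\left(X,h \right)} = 2 + X + h$ ($T{\left(X,h \right)} = \left(2 + h\right) + X = 2 + X + h$)
$b = -459$ ($b = -239 - 220 = -459$)
$T{\left(w{\left(-4 \right)},-11 \right)} + b = \left(2 - 2 - 11\right) - 459 = -11 - 459 = -470$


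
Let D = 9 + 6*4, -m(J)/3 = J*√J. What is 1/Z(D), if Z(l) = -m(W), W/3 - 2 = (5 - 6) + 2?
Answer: 1/81 ≈ 0.012346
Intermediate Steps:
W = 9 (W = 6 + 3*((5 - 6) + 2) = 6 + 3*(-1 + 2) = 6 + 3*1 = 6 + 3 = 9)
m(J) = -3*J^(3/2) (m(J) = -3*J*√J = -3*J^(3/2))
D = 33 (D = 9 + 24 = 33)
Z(l) = 81 (Z(l) = -(-3)*9^(3/2) = -(-3)*27 = -1*(-81) = 81)
1/Z(D) = 1/81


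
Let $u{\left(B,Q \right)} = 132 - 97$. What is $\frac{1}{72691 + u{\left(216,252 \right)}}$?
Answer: $\frac{1}{72726} \approx 1.375 \cdot 10^{-5}$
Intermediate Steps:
$u{\left(B,Q \right)} = 35$ ($u{\left(B,Q \right)} = 132 - 97 = 35$)
$\frac{1}{72691 + u{\left(216,252 \right)}} = \frac{1}{72691 + 35} = \frac{1}{72726}$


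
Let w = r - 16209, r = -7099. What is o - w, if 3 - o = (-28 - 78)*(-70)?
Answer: 15891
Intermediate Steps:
o = -7417 (o = 3 - (-28 - 78)*(-70) = 3 - (-106)*(-70) = 3 - 1*7420 = 3 - 7420 = -7417)
w = -23308 (w = -7099 - 16209 = -23308)
o - w = -7417 - 1*(-23308) = -7417 + 23308 = 15891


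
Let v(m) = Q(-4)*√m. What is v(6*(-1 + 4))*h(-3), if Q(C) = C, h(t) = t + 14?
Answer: -132*√2 ≈ -186.68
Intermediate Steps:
h(t) = 14 + t
v(m) = -4*√m
v(6*(-1 + 4))*h(-3) = (-4*√6*√(-1 + 4))*(14 - 3) = -4*3*√2*11 = -12*√2*11 = -132*√2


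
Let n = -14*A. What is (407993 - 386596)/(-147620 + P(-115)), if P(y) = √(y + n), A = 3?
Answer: -3158625140/21791664557 - 21397*I*√157/21791664557 ≈ -0.14495 - 1.2303e-5*I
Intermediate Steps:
n = -42 (n = -14*3 = -42)
P(y) = √(-42 + y) (P(y) = √(y - 42) = √(-42 + y))
(407993 - 386596)/(-147620 + P(-115)) = (407993 - 386596)/(-147620 + √(-42 - 115)) = 21397/(-147620 + √(-157)) = 21397/(-147620 + I*√157)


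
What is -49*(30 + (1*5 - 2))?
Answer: -1617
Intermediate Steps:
-49*(30 + (1*5 - 2)) = -49*(30 + (5 - 2)) = -49*(30 + 3) = -49*33 = -1617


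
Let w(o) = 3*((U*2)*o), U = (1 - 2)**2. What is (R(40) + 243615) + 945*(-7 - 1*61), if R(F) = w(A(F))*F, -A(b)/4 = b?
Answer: 140955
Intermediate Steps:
U = 1 (U = (-1)**2 = 1)
A(b) = -4*b
w(o) = 6*o (w(o) = 3*((1*2)*o) = 3*(2*o) = 6*o)
R(F) = -24*F**2 (R(F) = (6*(-4*F))*F = (-24*F)*F = -24*F**2)
(R(40) + 243615) + 945*(-7 - 1*61) = (-24*40**2 + 243615) + 945*(-7 - 1*61) = (-24*1600 + 243615) + 945*(-7 - 61) = (-38400 + 243615) + 945*(-68) = 205215 - 64260 = 140955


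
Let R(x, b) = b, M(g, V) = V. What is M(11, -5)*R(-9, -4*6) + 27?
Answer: 147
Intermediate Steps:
M(11, -5)*R(-9, -4*6) + 27 = -(-20)*6 + 27 = -5*(-24) + 27 = 120 + 27 = 147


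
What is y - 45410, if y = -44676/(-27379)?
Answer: -1243235714/27379 ≈ -45408.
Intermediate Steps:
y = 44676/27379 (y = -44676*(-1/27379) = 44676/27379 ≈ 1.6318)
y - 45410 = 44676/27379 - 45410 = -1243235714/27379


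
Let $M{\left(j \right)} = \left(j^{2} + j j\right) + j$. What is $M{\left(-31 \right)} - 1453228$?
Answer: $-1451337$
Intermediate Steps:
$M{\left(j \right)} = j + 2 j^{2}$ ($M{\left(j \right)} = \left(j^{2} + j^{2}\right) + j = 2 j^{2} + j = j + 2 j^{2}$)
$M{\left(-31 \right)} - 1453228 = - 31 \left(1 + 2 \left(-31\right)\right) - 1453228 = - 31 \left(1 - 62\right) - 1453228 = \left(-31\right) \left(-61\right) - 1453228 = 1891 - 1453228 = -1451337$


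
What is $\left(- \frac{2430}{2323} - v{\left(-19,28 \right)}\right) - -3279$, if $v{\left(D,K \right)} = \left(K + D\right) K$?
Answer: $\frac{7029291}{2323} \approx 3026.0$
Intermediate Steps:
$v{\left(D,K \right)} = K \left(D + K\right)$ ($v{\left(D,K \right)} = \left(D + K\right) K = K \left(D + K\right)$)
$\left(- \frac{2430}{2323} - v{\left(-19,28 \right)}\right) - -3279 = \left(- \frac{2430}{2323} - 28 \left(-19 + 28\right)\right) - -3279 = \left(\left(-2430\right) \frac{1}{2323} - 28 \cdot 9\right) + 3279 = \left(- \frac{2430}{2323} - 252\right) + 3279 = - \frac{587826}{2323} + 3279 = \frac{7029291}{2323}$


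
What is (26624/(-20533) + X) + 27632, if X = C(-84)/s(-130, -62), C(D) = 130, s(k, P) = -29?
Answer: 16450226438/595457 ≈ 27626.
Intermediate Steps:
X = -130/29 (X = 130/(-29) = 130*(-1/29) = -130/29 ≈ -4.4828)
(26624/(-20533) + X) + 27632 = (26624/(-20533) - 130/29) + 27632 = (26624*(-1/20533) - 130/29) + 27632 = (-26624/20533 - 130/29) + 27632 = -3441386/595457 + 27632 = 16450226438/595457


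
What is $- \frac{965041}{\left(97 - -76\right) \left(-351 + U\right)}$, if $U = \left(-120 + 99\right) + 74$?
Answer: $\frac{965041}{51554} \approx 18.719$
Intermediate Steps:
$U = 53$ ($U = -21 + 74 = 53$)
$- \frac{965041}{\left(97 - -76\right) \left(-351 + U\right)} = - \frac{965041}{\left(97 - -76\right) \left(-351 + 53\right)} = - \frac{965041}{\left(97 + 76\right) \left(-298\right)} = - \frac{965041}{173 \left(-298\right)} = - \frac{965041}{-51554} = \left(-965041\right) \left(- \frac{1}{51554}\right) = \frac{965041}{51554}$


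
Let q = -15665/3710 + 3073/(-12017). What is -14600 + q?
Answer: -130222493827/8916614 ≈ -14604.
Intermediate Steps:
q = -39929427/8916614 (q = -15665*1/3710 + 3073*(-1/12017) = -3133/742 - 3073/12017 = -39929427/8916614 ≈ -4.4781)
-14600 + q = -14600 - 39929427/8916614 = -130222493827/8916614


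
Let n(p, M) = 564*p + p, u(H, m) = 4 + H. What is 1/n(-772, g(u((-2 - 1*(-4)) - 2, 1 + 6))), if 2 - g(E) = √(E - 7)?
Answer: -1/436180 ≈ -2.2926e-6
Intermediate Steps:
g(E) = 2 - √(-7 + E) (g(E) = 2 - √(E - 7) = 2 - √(-7 + E))
n(p, M) = 565*p
1/n(-772, g(u((-2 - 1*(-4)) - 2, 1 + 6))) = 1/(565*(-772)) = 1/(-436180) = -1/436180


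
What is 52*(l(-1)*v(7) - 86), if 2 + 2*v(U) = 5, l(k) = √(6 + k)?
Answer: -4472 + 78*√5 ≈ -4297.6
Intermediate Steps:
v(U) = 3/2 (v(U) = -1 + (½)*5 = -1 + 5/2 = 3/2)
52*(l(-1)*v(7) - 86) = 52*(√(6 - 1)*(3/2) - 86) = 52*(√5*(3/2) - 86) = 52*(3*√5/2 - 86) = 52*(-86 + 3*√5/2) = -4472 + 78*√5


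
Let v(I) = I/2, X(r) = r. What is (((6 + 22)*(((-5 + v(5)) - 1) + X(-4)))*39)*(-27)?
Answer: 221130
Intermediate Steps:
v(I) = I/2 (v(I) = I*(1/2) = I/2)
(((6 + 22)*(((-5 + v(5)) - 1) + X(-4)))*39)*(-27) = (((6 + 22)*(((-5 + (1/2)*5) - 1) - 4))*39)*(-27) = ((28*(((-5 + 5/2) - 1) - 4))*39)*(-27) = ((28*((-5/2 - 1) - 4))*39)*(-27) = ((28*(-7/2 - 4))*39)*(-27) = ((28*(-15/2))*39)*(-27) = -210*39*(-27) = -8190*(-27) = 221130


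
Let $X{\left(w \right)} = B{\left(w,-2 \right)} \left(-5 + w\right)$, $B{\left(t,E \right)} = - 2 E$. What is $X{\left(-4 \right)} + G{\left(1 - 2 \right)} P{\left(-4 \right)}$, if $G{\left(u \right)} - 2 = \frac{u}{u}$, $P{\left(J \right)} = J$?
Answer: $-48$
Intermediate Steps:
$X{\left(w \right)} = -20 + 4 w$ ($X{\left(w \right)} = \left(-2\right) \left(-2\right) \left(-5 + w\right) = 4 \left(-5 + w\right) = -20 + 4 w$)
$G{\left(u \right)} = 3$ ($G{\left(u \right)} = 2 + \frac{u}{u} = 2 + 1 = 3$)
$X{\left(-4 \right)} + G{\left(1 - 2 \right)} P{\left(-4 \right)} = \left(-20 + 4 \left(-4\right)\right) + 3 \left(-4\right) = \left(-20 - 16\right) - 12 = -36 - 12 = -48$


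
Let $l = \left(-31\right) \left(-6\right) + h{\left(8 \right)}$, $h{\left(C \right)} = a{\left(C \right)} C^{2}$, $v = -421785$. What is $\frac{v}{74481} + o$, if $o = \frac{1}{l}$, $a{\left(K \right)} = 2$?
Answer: $- \frac{44122003}{7795678} \approx -5.6598$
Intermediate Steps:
$h{\left(C \right)} = 2 C^{2}$
$l = 314$ ($l = \left(-31\right) \left(-6\right) + 2 \cdot 8^{2} = 186 + 2 \cdot 64 = 186 + 128 = 314$)
$o = \frac{1}{314} \approx 0.0031847$
$\frac{v}{74481} + o = - \frac{421785}{74481} + \frac{1}{314} = \left(-421785\right) \frac{1}{74481} + \frac{1}{314} = - \frac{140595}{24827} + \frac{1}{314} = - \frac{44122003}{7795678}$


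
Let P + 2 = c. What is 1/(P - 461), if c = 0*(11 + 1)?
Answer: -1/463 ≈ -0.0021598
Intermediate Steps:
c = 0 (c = 0*12 = 0)
P = -2 (P = -2 + 0 = -2)
1/(P - 461) = 1/(-2 - 461) = 1/(-463) = -1/463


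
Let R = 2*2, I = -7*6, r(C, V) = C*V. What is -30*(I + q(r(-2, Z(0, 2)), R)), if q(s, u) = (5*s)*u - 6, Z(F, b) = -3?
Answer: -2160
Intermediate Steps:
I = -42 (I = -1*42 = -42)
R = 4
q(s, u) = -6 + 5*s*u (q(s, u) = 5*s*u - 6 = -6 + 5*s*u)
-30*(I + q(r(-2, Z(0, 2)), R)) = -30*(-42 + (-6 + 5*(-2*(-3))*4)) = -30*(-42 + (-6 + 5*6*4)) = -30*(-42 + (-6 + 120)) = -30*(-42 + 114) = -30*72 = -2160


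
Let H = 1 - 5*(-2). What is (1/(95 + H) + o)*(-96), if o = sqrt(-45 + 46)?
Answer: -5136/53 ≈ -96.906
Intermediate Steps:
H = 11 (H = 1 + 10 = 11)
o = 1 (o = sqrt(1) = 1)
(1/(95 + H) + o)*(-96) = (1/(95 + 11) + 1)*(-96) = (1/106 + 1)*(-96) = (107/106)*(-96) = -5136/53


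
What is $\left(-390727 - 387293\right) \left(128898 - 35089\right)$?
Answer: $-72985278180$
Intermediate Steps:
$\left(-390727 - 387293\right) \left(128898 - 35089\right) = \left(-778020\right) 93809 = -72985278180$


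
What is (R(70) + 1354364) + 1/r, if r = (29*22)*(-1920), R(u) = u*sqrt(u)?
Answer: 1659041725439/1224960 + 70*sqrt(70) ≈ 1.3550e+6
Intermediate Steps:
R(u) = u**(3/2)
r = -1224960 (r = 638*(-1920) = -1224960)
(R(70) + 1354364) + 1/r = (70**(3/2) + 1354364) + 1/(-1224960) = (70*sqrt(70) + 1354364) - 1/1224960 = (1354364 + 70*sqrt(70)) - 1/1224960 = 1659041725439/1224960 + 70*sqrt(70)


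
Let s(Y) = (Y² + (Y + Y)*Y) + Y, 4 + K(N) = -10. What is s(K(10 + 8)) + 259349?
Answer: 259923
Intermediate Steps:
K(N) = -14 (K(N) = -4 - 10 = -14)
s(Y) = Y + 3*Y² (s(Y) = (Y² + (2*Y)*Y) + Y = (Y² + 2*Y²) + Y = 3*Y² + Y = Y + 3*Y²)
s(K(10 + 8)) + 259349 = -14*(1 + 3*(-14)) + 259349 = -14*(1 - 42) + 259349 = -14*(-41) + 259349 = 574 + 259349 = 259923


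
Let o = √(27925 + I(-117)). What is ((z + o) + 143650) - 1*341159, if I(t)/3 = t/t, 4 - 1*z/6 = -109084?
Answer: 457019 + 2*√6982 ≈ 4.5719e+5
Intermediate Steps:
z = 654528 (z = 24 - 6*(-109084) = 24 + 654504 = 654528)
I(t) = 3 (I(t) = 3*(t/t) = 3*1 = 3)
o = 2*√6982 (o = √(27925 + 3) = √27928 = 2*√6982 ≈ 167.12)
((z + o) + 143650) - 1*341159 = ((654528 + 2*√6982) + 143650) - 1*341159 = (798178 + 2*√6982) - 341159 = 457019 + 2*√6982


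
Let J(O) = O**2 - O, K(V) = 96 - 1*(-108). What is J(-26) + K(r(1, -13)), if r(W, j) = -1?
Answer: 906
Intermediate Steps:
K(V) = 204 (K(V) = 96 + 108 = 204)
J(-26) + K(r(1, -13)) = -26*(-1 - 26) + 204 = -26*(-27) + 204 = 702 + 204 = 906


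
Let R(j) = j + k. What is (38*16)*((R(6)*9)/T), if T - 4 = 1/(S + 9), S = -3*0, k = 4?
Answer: 492480/37 ≈ 13310.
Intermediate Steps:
S = 0
R(j) = 4 + j (R(j) = j + 4 = 4 + j)
T = 37/9 (T = 4 + 1/(0 + 9) = 4 + 1/9 = 4 + ⅑ = 37/9 ≈ 4.1111)
(38*16)*((R(6)*9)/T) = (38*16)*(((4 + 6)*9)/(37/9)) = 608*((10*9)*(9/37)) = 608*(90*(9/37)) = 608*(810/37) = 492480/37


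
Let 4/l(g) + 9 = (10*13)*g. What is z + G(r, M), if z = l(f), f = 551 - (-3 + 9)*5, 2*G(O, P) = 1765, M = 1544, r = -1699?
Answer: 119527573/135442 ≈ 882.50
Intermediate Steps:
G(O, P) = 1765/2 (G(O, P) = (½)*1765 = 1765/2)
f = 521 (f = 551 - 6*5 = 551 - 1*30 = 551 - 30 = 521)
l(g) = 4/(-9 + 130*g) (l(g) = 4/(-9 + (10*13)*g) = 4/(-9 + 130*g))
z = 4/67721 (z = 4/(-9 + 130*521) = 4/(-9 + 67730) = 4/67721 ≈ 5.9066e-5)
z + G(r, M) = 4/67721 + 1765/2 = 119527573/135442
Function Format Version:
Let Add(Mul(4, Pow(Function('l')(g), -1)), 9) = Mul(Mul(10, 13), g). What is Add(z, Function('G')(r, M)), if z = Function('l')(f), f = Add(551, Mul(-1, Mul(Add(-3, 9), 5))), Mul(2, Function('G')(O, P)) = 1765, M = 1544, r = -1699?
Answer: Rational(119527573, 135442) ≈ 882.50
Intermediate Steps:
Function('G')(O, P) = Rational(1765, 2) (Function('G')(O, P) = Mul(Rational(1, 2), 1765) = Rational(1765, 2))
f = 521 (f = Add(551, Mul(-1, Mul(6, 5))) = Add(551, Mul(-1, 30)) = Add(551, -30) = 521)
Function('l')(g) = Mul(4, Pow(Add(-9, Mul(130, g)), -1)) (Function('l')(g) = Mul(4, Pow(Add(-9, Mul(Mul(10, 13), g)), -1)) = Mul(4, Pow(Add(-9, Mul(130, g)), -1)))
z = Rational(4, 67721) (z = Mul(4, Pow(Add(-9, Mul(130, 521)), -1)) = Mul(4, Pow(Add(-9, 67730), -1)) = Mul(4, Pow(67721, -1)) = Mul(4, Rational(1, 67721)) = Rational(4, 67721) ≈ 5.9066e-5)
Add(z, Function('G')(r, M)) = Add(Rational(4, 67721), Rational(1765, 2)) = Rational(119527573, 135442)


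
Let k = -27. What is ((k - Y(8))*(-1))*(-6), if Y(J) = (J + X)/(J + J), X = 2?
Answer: -663/4 ≈ -165.75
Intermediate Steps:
Y(J) = (2 + J)/(2*J) (Y(J) = (J + 2)/(J + J) = (2 + J)/((2*J)) = (2 + J)*(1/(2*J)) = (2 + J)/(2*J))
((k - Y(8))*(-1))*(-6) = ((-27 - (2 + 8)/(2*8))*(-1))*(-6) = ((-27 - 10/(2*8))*(-1))*(-6) = ((-27 - 1*5/8)*(-1))*(-6) = ((-27 - 5/8)*(-1))*(-6) = -221/8*(-1)*(-6) = (221/8)*(-6) = -663/4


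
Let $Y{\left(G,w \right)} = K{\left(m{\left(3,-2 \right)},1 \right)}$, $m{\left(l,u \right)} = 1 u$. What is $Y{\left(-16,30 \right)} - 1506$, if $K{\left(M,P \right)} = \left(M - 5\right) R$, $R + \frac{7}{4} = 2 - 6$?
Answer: $- \frac{5863}{4} \approx -1465.8$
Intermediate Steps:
$R = - \frac{23}{4}$ ($R = - \frac{7}{4} + \left(2 - 6\right) = - \frac{7}{4} - 4 = - \frac{23}{4} \approx -5.75$)
$m{\left(l,u \right)} = u$
$K{\left(M,P \right)} = \frac{115}{4} - \frac{23 M}{4}$ ($K{\left(M,P \right)} = \left(M - 5\right) \left(- \frac{23}{4}\right) = \left(-5 + M\right) \left(- \frac{23}{4}\right) = \frac{115}{4} - \frac{23 M}{4}$)
$Y{\left(G,w \right)} = \frac{161}{4}$ ($Y{\left(G,w \right)} = \frac{115}{4} - - \frac{23}{2} = \frac{115}{4} + \frac{23}{2} = \frac{161}{4}$)
$Y{\left(-16,30 \right)} - 1506 = \frac{161}{4} - 1506 = - \frac{5863}{4}$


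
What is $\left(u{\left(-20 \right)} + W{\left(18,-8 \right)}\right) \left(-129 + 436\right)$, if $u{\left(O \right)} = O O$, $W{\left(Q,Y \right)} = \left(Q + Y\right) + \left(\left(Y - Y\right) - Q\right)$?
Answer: $120344$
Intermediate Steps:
$W{\left(Q,Y \right)} = Y$ ($W{\left(Q,Y \right)} = \left(Q + Y\right) + \left(0 - Q\right) = \left(Q + Y\right) - Q = Y$)
$u{\left(O \right)} = O^{2}$
$\left(u{\left(-20 \right)} + W{\left(18,-8 \right)}\right) \left(-129 + 436\right) = \left(\left(-20\right)^{2} - 8\right) \left(-129 + 436\right) = \left(400 - 8\right) 307 = 392 \cdot 307 = 120344$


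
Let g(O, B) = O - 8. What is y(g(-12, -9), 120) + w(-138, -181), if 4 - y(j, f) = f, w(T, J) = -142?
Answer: -258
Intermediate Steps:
g(O, B) = -8 + O
y(j, f) = 4 - f
y(g(-12, -9), 120) + w(-138, -181) = (4 - 1*120) - 142 = (4 - 120) - 142 = -116 - 142 = -258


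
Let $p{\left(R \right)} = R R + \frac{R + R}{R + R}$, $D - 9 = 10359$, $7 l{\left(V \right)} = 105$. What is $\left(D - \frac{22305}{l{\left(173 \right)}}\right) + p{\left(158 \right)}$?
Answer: $33846$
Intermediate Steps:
$l{\left(V \right)} = 15$ ($l{\left(V \right)} = \frac{1}{7} \cdot 105 = 15$)
$D = 10368$ ($D = 9 + 10359 = 10368$)
$p{\left(R \right)} = 1 + R^{2}$ ($p{\left(R \right)} = R^{2} + \frac{2 R}{2 R} = R^{2} + 2 R \frac{1}{2 R} = R^{2} + 1 = 1 + R^{2}$)
$\left(D - \frac{22305}{l{\left(173 \right)}}\right) + p{\left(158 \right)} = \left(10368 - \frac{22305}{15}\right) + \left(1 + 158^{2}\right) = \left(10368 - 1487\right) + \left(1 + 24964\right) = \left(10368 - 1487\right) + 24965 = 8881 + 24965 = 33846$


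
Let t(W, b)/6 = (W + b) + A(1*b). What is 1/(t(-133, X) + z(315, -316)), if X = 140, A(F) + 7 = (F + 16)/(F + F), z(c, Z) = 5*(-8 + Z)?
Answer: -35/56583 ≈ -0.00061856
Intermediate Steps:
z(c, Z) = -40 + 5*Z
A(F) = -7 + (16 + F)/(2*F) (A(F) = -7 + (F + 16)/(F + F) = -7 + (16 + F)/((2*F)) = -7 + (16 + F)*(1/(2*F)) = -7 + (16 + F)/(2*F))
t(W, b) = -39 + 6*W + 6*b + 48/b (t(W, b) = 6*((W + b) + (-13/2 + 8/((1*b)))) = 6*((W + b) + (-13/2 + 8/b)) = 6*(-13/2 + W + b + 8/b) = -39 + 6*W + 6*b + 48/b)
1/(t(-133, X) + z(315, -316)) = 1/((-39 + 6*(-133) + 6*140 + 48/140) + (-40 + 5*(-316))) = 1/((-39 - 798 + 840 + 48*(1/140)) + (-40 - 1580)) = 1/((-39 - 798 + 840 + 12/35) - 1620) = 1/(117/35 - 1620) = 1/(-56583/35) = -35/56583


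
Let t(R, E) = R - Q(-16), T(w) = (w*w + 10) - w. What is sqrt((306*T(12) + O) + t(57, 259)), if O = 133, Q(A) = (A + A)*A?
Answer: sqrt(43130) ≈ 207.68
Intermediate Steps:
Q(A) = 2*A**2 (Q(A) = (2*A)*A = 2*A**2)
T(w) = 10 + w**2 - w (T(w) = (w**2 + 10) - w = (10 + w**2) - w = 10 + w**2 - w)
t(R, E) = -512 + R (t(R, E) = R - 2*(-16)**2 = R - 2*256 = R - 1*512 = R - 512 = -512 + R)
sqrt((306*T(12) + O) + t(57, 259)) = sqrt((306*(10 + 12**2 - 1*12) + 133) + (-512 + 57)) = sqrt((306*(10 + 144 - 12) + 133) - 455) = sqrt((306*142 + 133) - 455) = sqrt((43452 + 133) - 455) = sqrt(43585 - 455) = sqrt(43130)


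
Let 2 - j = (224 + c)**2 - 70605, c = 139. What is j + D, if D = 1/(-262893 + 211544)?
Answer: -3140607539/51349 ≈ -61162.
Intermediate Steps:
D = -1/51349 (D = 1/(-51349) = -1/51349 ≈ -1.9475e-5)
j = -61162 (j = 2 - ((224 + 139)**2 - 70605) = 2 - (363**2 - 70605) = 2 - (131769 - 70605) = 2 - 1*61164 = 2 - 61164 = -61162)
j + D = -61162 - 1/51349 = -3140607539/51349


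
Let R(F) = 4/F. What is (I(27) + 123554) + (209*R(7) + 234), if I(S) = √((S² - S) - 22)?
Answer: 867352/7 + 2*√170 ≈ 1.2393e+5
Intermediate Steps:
I(S) = √(-22 + S² - S)
(I(27) + 123554) + (209*R(7) + 234) = (√(-22 + 27² - 1*27) + 123554) + (209*(4/7) + 234) = (√(-22 + 729 - 27) + 123554) + (209*(4*(⅐)) + 234) = (√680 + 123554) + (209*(4/7) + 234) = (2*√170 + 123554) + (836/7 + 234) = (123554 + 2*√170) + 2474/7 = 867352/7 + 2*√170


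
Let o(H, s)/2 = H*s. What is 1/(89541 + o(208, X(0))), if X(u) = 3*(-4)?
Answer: 1/84549 ≈ 1.1827e-5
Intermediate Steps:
X(u) = -12
o(H, s) = 2*H*s (o(H, s) = 2*(H*s) = 2*H*s)
1/(89541 + o(208, X(0))) = 1/(89541 + 2*208*(-12)) = 1/(89541 - 4992) = 1/84549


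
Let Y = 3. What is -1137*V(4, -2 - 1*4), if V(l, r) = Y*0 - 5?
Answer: 5685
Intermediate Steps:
V(l, r) = -5 (V(l, r) = 3*0 - 5 = 0 - 5 = -5)
-1137*V(4, -2 - 1*4) = -1137*(-5) = 5685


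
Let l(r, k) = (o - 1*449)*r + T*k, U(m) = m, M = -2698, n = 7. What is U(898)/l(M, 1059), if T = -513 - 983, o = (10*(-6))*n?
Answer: 449/380149 ≈ 0.0011811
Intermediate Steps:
o = -420 (o = (10*(-6))*7 = -60*7 = -420)
T = -1496
l(r, k) = -1496*k - 869*r (l(r, k) = (-420 - 1*449)*r - 1496*k = (-420 - 449)*r - 1496*k = -869*r - 1496*k = -1496*k - 869*r)
U(898)/l(M, 1059) = 898/(-1496*1059 - 869*(-2698)) = 898/(-1584264 + 2344562) = 898/760298 = 898*(1/760298) = 449/380149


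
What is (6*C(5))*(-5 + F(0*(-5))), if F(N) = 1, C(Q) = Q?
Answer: -120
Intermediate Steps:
(6*C(5))*(-5 + F(0*(-5))) = (6*5)*(-5 + 1) = 30*(-4) = -120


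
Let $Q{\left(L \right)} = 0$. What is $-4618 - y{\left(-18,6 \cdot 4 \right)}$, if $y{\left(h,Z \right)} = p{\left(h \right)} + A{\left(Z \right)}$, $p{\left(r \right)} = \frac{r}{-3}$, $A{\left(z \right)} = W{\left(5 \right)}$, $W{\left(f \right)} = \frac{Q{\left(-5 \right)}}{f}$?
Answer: $-4624$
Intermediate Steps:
$W{\left(f \right)} = 0$ ($W{\left(f \right)} = \frac{0}{f} = 0$)
$A{\left(z \right)} = 0$
$p{\left(r \right)} = - \frac{r}{3}$ ($p{\left(r \right)} = r \left(- \frac{1}{3}\right) = - \frac{r}{3}$)
$y{\left(h,Z \right)} = - \frac{h}{3}$ ($y{\left(h,Z \right)} = - \frac{h}{3} + 0 = - \frac{h}{3}$)
$-4618 - y{\left(-18,6 \cdot 4 \right)} = -4618 - \left(- \frac{1}{3}\right) \left(-18\right) = -4618 - 6 = -4624$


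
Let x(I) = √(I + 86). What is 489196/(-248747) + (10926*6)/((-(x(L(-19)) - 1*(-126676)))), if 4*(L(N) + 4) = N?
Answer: -39662889248389348/15966382292549465 + 131112*√309/64187235595 ≈ -2.4841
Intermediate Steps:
L(N) = -4 + N/4
x(I) = √(86 + I)
489196/(-248747) + (10926*6)/((-(x(L(-19)) - 1*(-126676)))) = 489196/(-248747) + (10926*6)/((-(√(86 + (-4 + (¼)*(-19))) - 1*(-126676)))) = 489196*(-1/248747) + 65556/((-(√(86 + (-4 - 19/4)) + 126676))) = -489196/248747 + 65556/((-(√(86 - 35/4) + 126676))) = -489196/248747 + 65556/((-(√(309/4) + 126676))) = -489196/248747 + 65556/((-(√309/2 + 126676))) = -489196/248747 + 65556/((-(126676 + √309/2))) = -489196/248747 + 65556/(-126676 - √309/2)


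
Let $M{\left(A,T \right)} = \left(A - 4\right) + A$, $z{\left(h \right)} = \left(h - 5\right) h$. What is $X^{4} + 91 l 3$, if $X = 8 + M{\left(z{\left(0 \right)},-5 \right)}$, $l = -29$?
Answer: $-7661$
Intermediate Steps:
$z{\left(h \right)} = h \left(-5 + h\right)$ ($z{\left(h \right)} = \left(-5 + h\right) h = h \left(-5 + h\right)$)
$M{\left(A,T \right)} = -4 + 2 A$ ($M{\left(A,T \right)} = \left(-4 + A\right) + A = -4 + 2 A$)
$X = 4$ ($X = 8 - \left(4 - 2 \cdot 0 \left(-5 + 0\right)\right) = 8 - \left(4 - 2 \cdot 0 \left(-5\right)\right) = 8 + \left(-4 + 2 \cdot 0\right) = 8 + \left(-4 + 0\right) = 8 - 4 = 4$)
$X^{4} + 91 l 3 = 4^{4} + 91 \left(\left(-29\right) 3\right) = 256 + 91 \left(-87\right) = 256 - 7917 = -7661$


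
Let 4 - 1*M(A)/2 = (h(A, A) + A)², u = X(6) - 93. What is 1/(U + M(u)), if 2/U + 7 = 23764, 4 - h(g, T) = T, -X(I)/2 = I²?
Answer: -23757/570166 ≈ -0.041667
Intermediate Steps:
X(I) = -2*I²
h(g, T) = 4 - T
U = 2/23757 (U = 2/(-7 + 23764) = 2/23757 ≈ 8.4186e-5)
u = -165 (u = -2*6² - 93 = -2*36 - 93 = -72 - 93 = -165)
M(A) = -24 (M(A) = 8 - 2*((4 - A) + A)² = 8 - 2*4² = 8 - 2*16 = 8 - 32 = -24)
1/(U + M(u)) = 1/(2/23757 - 24) = 1/(-570166/23757) = -23757/570166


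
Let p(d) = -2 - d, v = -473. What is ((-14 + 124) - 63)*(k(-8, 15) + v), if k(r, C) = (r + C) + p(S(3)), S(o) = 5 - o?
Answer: -22090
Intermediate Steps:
k(r, C) = -4 + C + r (k(r, C) = (r + C) + (-2 - (5 - 1*3)) = (C + r) + (-2 - (5 - 3)) = (C + r) + (-2 - 1*2) = (C + r) + (-2 - 2) = (C + r) - 4 = -4 + C + r)
((-14 + 124) - 63)*(k(-8, 15) + v) = ((-14 + 124) - 63)*((-4 + 15 - 8) - 473) = (110 - 63)*(3 - 473) = 47*(-470) = -22090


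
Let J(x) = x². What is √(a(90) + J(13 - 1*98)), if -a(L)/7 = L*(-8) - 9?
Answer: 2*√3082 ≈ 111.03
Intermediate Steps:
a(L) = 63 + 56*L (a(L) = -7*(L*(-8) - 9) = -7*(-8*L - 9) = -7*(-9 - 8*L) = 63 + 56*L)
√(a(90) + J(13 - 1*98)) = √((63 + 56*90) + (13 - 1*98)²) = √((63 + 5040) + (13 - 98)²) = √(5103 + (-85)²) = √(5103 + 7225) = √12328 = 2*√3082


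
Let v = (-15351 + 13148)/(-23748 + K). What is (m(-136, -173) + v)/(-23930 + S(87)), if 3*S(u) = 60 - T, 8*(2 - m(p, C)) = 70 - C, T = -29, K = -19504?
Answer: 7350435/6202423304 ≈ 0.0011851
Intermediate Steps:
m(p, C) = -27/4 + C/8 (m(p, C) = 2 - (70 - C)/8 = 2 + (-35/4 + C/8) = -27/4 + C/8)
S(u) = 89/3 (S(u) = (60 - 1*(-29))/3 = (60 + 29)/3 = (⅓)*89 = 89/3)
v = 2203/43252 (v = (-15351 + 13148)/(-23748 - 19504) = -2203/(-43252) = -2203*(-1/43252) = 2203/43252 ≈ 0.050934)
(m(-136, -173) + v)/(-23930 + S(87)) = ((-27/4 + (⅛)*(-173)) + 2203/43252)/(-23930 + 89/3) = ((-27/4 - 173/8) + 2203/43252)/(-71701/3) = (-227/8 + 2203/43252)*(-3/71701) = -2450145/86504*(-3/71701) = 7350435/6202423304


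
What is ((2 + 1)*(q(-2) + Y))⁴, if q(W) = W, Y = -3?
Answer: 50625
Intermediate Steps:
((2 + 1)*(q(-2) + Y))⁴ = ((2 + 1)*(-2 - 3))⁴ = (3*(-5))⁴ = (-15)⁴ = 50625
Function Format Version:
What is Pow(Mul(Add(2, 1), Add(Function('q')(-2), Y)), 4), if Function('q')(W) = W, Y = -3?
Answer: 50625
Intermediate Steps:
Pow(Mul(Add(2, 1), Add(Function('q')(-2), Y)), 4) = Pow(Mul(Add(2, 1), Add(-2, -3)), 4) = Pow(Mul(3, -5), 4) = Pow(-15, 4) = 50625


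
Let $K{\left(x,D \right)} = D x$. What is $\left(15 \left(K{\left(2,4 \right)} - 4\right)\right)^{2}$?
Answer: $3600$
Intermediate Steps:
$\left(15 \left(K{\left(2,4 \right)} - 4\right)\right)^{2} = \left(15 \left(4 \cdot 2 - 4\right)\right)^{2} = \left(15 \left(8 - 4\right)\right)^{2} = \left(15 \cdot 4\right)^{2} = 60^{2} = 3600$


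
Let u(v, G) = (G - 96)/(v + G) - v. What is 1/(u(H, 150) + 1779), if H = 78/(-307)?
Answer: 784078/1395356721 ≈ 0.00056192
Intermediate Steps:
H = -78/307 (H = 78*(-1/307) = -78/307 ≈ -0.25407)
u(v, G) = -v + (-96 + G)/(G + v) (u(v, G) = (-96 + G)/(G + v) - v = -v + (-96 + G)/(G + v))
1/(u(H, 150) + 1779) = 1/((-96 + 150 - (-78/307)² - 1*150*(-78/307))/(150 - 78/307) + 1779) = 1/((-96 + 150 - 1*6084/94249 + 11700/307)/(45972/307) + 1779) = 1/(307*(-96 + 150 - 6084/94249 + 11700/307)/45972 + 1779) = 1/((307/45972)*(8675262/94249) + 1779) = 1/(481959/784078 + 1779) = 1/(1395356721/784078) = 784078/1395356721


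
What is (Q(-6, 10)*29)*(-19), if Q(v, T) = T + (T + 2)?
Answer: -12122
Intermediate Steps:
Q(v, T) = 2 + 2*T (Q(v, T) = T + (2 + T) = 2 + 2*T)
(Q(-6, 10)*29)*(-19) = ((2 + 2*10)*29)*(-19) = ((2 + 20)*29)*(-19) = (22*29)*(-19) = 638*(-19) = -12122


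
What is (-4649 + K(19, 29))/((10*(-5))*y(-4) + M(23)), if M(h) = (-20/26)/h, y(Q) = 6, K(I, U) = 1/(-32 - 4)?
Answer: 10008427/645912 ≈ 15.495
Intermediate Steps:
K(I, U) = -1/36 (K(I, U) = 1/(-36) = -1/36)
M(h) = -10/(13*h) (M(h) = (-20*1/26)/h = -10/(13*h))
(-4649 + K(19, 29))/((10*(-5))*y(-4) + M(23)) = (-4649 - 1/36)/((10*(-5))*6 - 10/13/23) = -167365/(36*(-50*6 - 10/13*1/23)) = -167365/(36*(-300 - 10/299)) = -167365/(36*(-89710/299)) = -167365/36*(-299/89710) = 10008427/645912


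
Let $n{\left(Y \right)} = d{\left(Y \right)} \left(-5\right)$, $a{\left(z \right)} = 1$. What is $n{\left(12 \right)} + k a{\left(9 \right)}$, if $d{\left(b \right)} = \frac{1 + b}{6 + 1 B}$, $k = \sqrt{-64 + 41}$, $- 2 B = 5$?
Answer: $- \frac{130}{7} + i \sqrt{23} \approx -18.571 + 4.7958 i$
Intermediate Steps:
$B = - \frac{5}{2}$ ($B = \left(- \frac{1}{2}\right) 5 = - \frac{5}{2} \approx -2.5$)
$k = i \sqrt{23}$ ($k = \sqrt{-23} = i \sqrt{23} \approx 4.7958 i$)
$d{\left(b \right)} = \frac{2}{7} + \frac{2 b}{7}$ ($d{\left(b \right)} = \frac{1 + b}{6 + 1 \left(- \frac{5}{2}\right)} = \frac{1 + b}{6 - \frac{5}{2}} = \frac{1 + b}{\frac{7}{2}} = \left(1 + b\right) \frac{2}{7} = \frac{2}{7} + \frac{2 b}{7}$)
$n{\left(Y \right)} = - \frac{10}{7} - \frac{10 Y}{7}$ ($n{\left(Y \right)} = \left(\frac{2}{7} + \frac{2 Y}{7}\right) \left(-5\right) = - \frac{10}{7} - \frac{10 Y}{7}$)
$n{\left(12 \right)} + k a{\left(9 \right)} = \left(- \frac{10}{7} - \frac{120}{7}\right) + i \sqrt{23} \cdot 1 = \left(- \frac{10}{7} - \frac{120}{7}\right) + i \sqrt{23} = - \frac{130}{7} + i \sqrt{23}$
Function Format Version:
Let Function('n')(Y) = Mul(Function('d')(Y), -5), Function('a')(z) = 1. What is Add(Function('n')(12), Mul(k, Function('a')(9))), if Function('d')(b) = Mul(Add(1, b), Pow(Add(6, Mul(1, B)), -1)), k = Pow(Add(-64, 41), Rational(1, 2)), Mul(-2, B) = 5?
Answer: Add(Rational(-130, 7), Mul(I, Pow(23, Rational(1, 2)))) ≈ Add(-18.571, Mul(4.7958, I))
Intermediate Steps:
B = Rational(-5, 2) (B = Mul(Rational(-1, 2), 5) = Rational(-5, 2) ≈ -2.5000)
k = Mul(I, Pow(23, Rational(1, 2))) (k = Pow(-23, Rational(1, 2)) = Mul(I, Pow(23, Rational(1, 2))) ≈ Mul(4.7958, I))
Function('d')(b) = Add(Rational(2, 7), Mul(Rational(2, 7), b)) (Function('d')(b) = Mul(Add(1, b), Pow(Add(6, Mul(1, Rational(-5, 2))), -1)) = Mul(Add(1, b), Pow(Add(6, Rational(-5, 2)), -1)) = Mul(Add(1, b), Pow(Rational(7, 2), -1)) = Mul(Add(1, b), Rational(2, 7)) = Add(Rational(2, 7), Mul(Rational(2, 7), b)))
Function('n')(Y) = Add(Rational(-10, 7), Mul(Rational(-10, 7), Y)) (Function('n')(Y) = Mul(Add(Rational(2, 7), Mul(Rational(2, 7), Y)), -5) = Add(Rational(-10, 7), Mul(Rational(-10, 7), Y)))
Add(Function('n')(12), Mul(k, Function('a')(9))) = Add(Add(Rational(-10, 7), Mul(Rational(-10, 7), 12)), Mul(Mul(I, Pow(23, Rational(1, 2))), 1)) = Add(Add(Rational(-10, 7), Rational(-120, 7)), Mul(I, Pow(23, Rational(1, 2)))) = Add(Rational(-130, 7), Mul(I, Pow(23, Rational(1, 2))))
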